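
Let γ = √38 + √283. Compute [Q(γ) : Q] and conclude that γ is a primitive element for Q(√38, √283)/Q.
[Q(γ) : Q] = 4 (equivalently, Q(γ) = Q(√38, √283))

Obviously Q(γ) ⊆ Q(√38, √283), and [Q(√38, √283):Q] = 4 (since 38, 283 are distinct squarefree integers > 1 with 10754 not a perfect square). To show equality we compute the minimal polynomial of γ. From γ = √38 + √283: γ^2 = 38 + 2√(10754) + 283 = 321 + 2√(10754), so γ^2 - 321 = 2√(10754); squaring, (γ^2 - 321)^2 = 4·10754, i.e. γ^4 - 642γ^2 + 103041 - 43016 = 0, i.e. γ^4 - 642γ^2 + 60025 = 0. So γ is a root of x^4 - 642x^2 + 60025. This polynomial is irreducible over Q: it has no rational root (each ±√38 ± √283 is irrational), and any factorization into two quadratics over Q would force √(10754) ∈ Q (pairing opposite roots) or √38, √283 ∈ Q (other pairings), all impossible. Hence [Q(γ):Q] = 4 = [Q(√38, √283):Q], so Q(γ) = Q(√38, √283).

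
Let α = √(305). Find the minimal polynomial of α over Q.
m_α(x) = x^2 - 305

α satisfies α^2 - 305 = 0, so x^2 - 305 annihilates α. Since d = 305 is squarefree and ≠ 1, it is not a perfect square in Q, so x^2 - 305 has no rational root and is therefore irreducible over Q (a degree-2 polynomial over a field is irreducible iff it has no root). Hence m_α(x) = x^2 - 305.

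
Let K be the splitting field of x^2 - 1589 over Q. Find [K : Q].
[K : Q] = 2

f(x) = x^2 - 1589 factors as (x - √1589)(x + √1589). The splitting field is K = Q(√1589). Since 1589 is squarefree and > 1, it is not a perfect square, so x^2 - 1589 is irreducible over Q and [Q(√1589) : Q] = 2. Hence [K : Q] = 2.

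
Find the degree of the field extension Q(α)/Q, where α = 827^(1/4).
[Q(α):Q] = 4

α is a root of x^4 - 827. By Eisenstein's criterion at the prime p = 827 (which divides the constant term 827 but p^2 = 683929 does not, since 827 is squarefree), x^4 - 827 is irreducible over Q. Hence [Q(α):Q] = 4.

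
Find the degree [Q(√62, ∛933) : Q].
[Q(√62, ∛933) : Q] = 6

Let L = Q(√62, ∛933). Since Q(√62) ⊂ L and [Q(√62):Q] = 2, the tower law gives 2 | [L:Q]. Likewise Q(∛933) ⊂ L with [Q(∛933):Q] = 3 (because 933 is not a perfect cube), so 3 | [L:Q]. As gcd(2,3) = 1, [L:Q] is divisible by 6. Conversely L is generated over Q by √62 and ∛933, so [L:Q] ≤ 2·3 = 6. Therefore [Q(√62, ∛933) : Q] = 6.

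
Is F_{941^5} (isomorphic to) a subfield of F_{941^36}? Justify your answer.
No: F_{941^5} is not a subfield of F_{941^36}

F_{p^m} embeds in F_{p^n} iff m | n. Here 5 ∤ 36 (since 36 = 7·5 + 1 with remainder 1 ≠ 0), so F_{941^5} is not a subfield of F_{941^36}. Equivalently: if it were, the tower law would give 5 = [F_{941^5}:F_941] dividing [F_{941^36}:F_941] = 36, contradiction.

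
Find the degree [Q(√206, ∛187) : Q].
[Q(√206, ∛187) : Q] = 6

Let L = Q(√206, ∛187). Since Q(√206) ⊂ L and [Q(√206):Q] = 2, the tower law gives 2 | [L:Q]. Likewise Q(∛187) ⊂ L with [Q(∛187):Q] = 3 (because 187 is not a perfect cube), so 3 | [L:Q]. As gcd(2,3) = 1, [L:Q] is divisible by 6. Conversely L is generated over Q by √206 and ∛187, so [L:Q] ≤ 2·3 = 6. Therefore [Q(√206, ∛187) : Q] = 6.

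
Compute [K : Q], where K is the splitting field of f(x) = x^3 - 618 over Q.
[K : Q] = 6

The roots of x^3 - 618 are ∛618, ω∛618, ω^2∛618 where ω = e^(2πi/3) is a primitive cube root of unity, so K = Q(∛618, ω). Now [Q(∛618):Q] = 3 (since 618 is not a perfect cube, x^3 - 618 is irreducible) and [Q(ω):Q] = 2. Both 2 and 3 divide [K:Q], and [K:Q] ≤ 3·2 = 6, so [K:Q] = 6. (Equivalently: Q(∛618) ⊂ R but ω ∉ R, so [K : Q(∛618)] = 2.)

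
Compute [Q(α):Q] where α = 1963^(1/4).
[Q(α):Q] = 4

α is a root of x^4 - 1963. By Eisenstein's criterion at the prime p = 13 (which divides the constant term 1963 but p^2 = 169 does not, since 1963 is squarefree), x^4 - 1963 is irreducible over Q. Hence [Q(α):Q] = 4.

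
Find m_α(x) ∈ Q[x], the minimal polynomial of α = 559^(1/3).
m_α(x) = x^3 - 559

α satisfies α^3 = 559, so x^3 - 559 annihilates α. By the rational root test, a rational root p/q (in lowest terms) of x^3 - 559 would satisfy p^3 = 559 q^3, forcing q = 1 and p^3 = 559; but 559 is not a perfect cube, contradiction. A monic cubic over Q with no rational root is irreducible (any nontrivial factorization would include a linear factor). Hence x^3 - 559 is the minimal polynomial of α, and in particular [Q(α):Q] = 3.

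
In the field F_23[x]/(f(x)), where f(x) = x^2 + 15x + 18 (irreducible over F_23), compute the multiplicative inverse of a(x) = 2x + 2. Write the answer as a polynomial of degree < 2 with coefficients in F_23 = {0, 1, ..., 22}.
a(x)^(-1) ≡ 20x + 4 (mod f(x))

Since f is irreducible over F_23, F_23[x]/(f) is a field and a(x) ≠ 0 has an inverse. Apply the extended Euclidean algorithm to f(x) and a(x) in F_23[x]: f(x) = (12x + 7)·a(x) + (4). The last nonzero remainder is the constant 4 = gcd(f, a) in F_23. Back-substituting through the division chain expresses 4 = s(x)·a(x) + t(x)·f(x) with s(x) ≡ 11x + 16 (mod f), so (11x + 16)·a(x) ≡ 4 (mod f). Multiplying by 4^(-1) ≡ 6 in F_23 gives a(x)^(-1) ≡ 6·(11x + 16) ≡ 20x + 4 (mod f). Check: (2x + 2)·(20x + 4) = 17x^2 + 2x + 8 ≡ 1 (mod x^2 + 15x + 18).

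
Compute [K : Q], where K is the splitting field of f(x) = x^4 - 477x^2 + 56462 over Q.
[K : Q] = 4

Solving the quadratic in x^2: x^2 = (477 ± √(477^2 - 4·56462))/2 = (477 ± √1681)/2 = (477 ± 41)/2, giving x^2 = 218 or x^2 = 259. So f(x) = (x^2 - 218)(x^2 - 259) and the roots of f are ±√218, ±√259. Hence the splitting field is K = Q(√218, √259). Since 218 and 259 are distinct squarefree integers > 1, their product 56462 is not a perfect square, so √259 ∉ Q(√218). By the tower law [K:Q] = [Q(√218,√259):Q(√218)] · [Q(√218):Q] = 2 · 2 = 4.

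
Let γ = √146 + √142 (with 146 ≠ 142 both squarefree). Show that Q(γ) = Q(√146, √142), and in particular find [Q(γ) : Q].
[Q(γ) : Q] = 4 (equivalently, Q(γ) = Q(√146, √142))

Obviously Q(γ) ⊆ Q(√146, √142), and [Q(√146, √142):Q] = 4 (since 146, 142 are distinct squarefree integers > 1 with 20732 not a perfect square). To show equality we compute the minimal polynomial of γ. From γ = √146 + √142: γ^2 = 146 + 2√(20732) + 142 = 288 + 2√(20732), so γ^2 - 288 = 2√(20732); squaring, (γ^2 - 288)^2 = 4·20732, i.e. γ^4 - 576γ^2 + 82944 - 82928 = 0, i.e. γ^4 - 576γ^2 + 16 = 0. So γ is a root of x^4 - 576x^2 + 16. This polynomial is irreducible over Q: it has no rational root (each ±√146 ± √142 is irrational), and any factorization into two quadratics over Q would force √(20732) ∈ Q (pairing opposite roots) or √146, √142 ∈ Q (other pairings), all impossible. Hence [Q(γ):Q] = 4 = [Q(√146, √142):Q], so Q(γ) = Q(√146, √142).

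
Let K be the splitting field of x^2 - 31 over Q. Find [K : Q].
[K : Q] = 2

f(x) = x^2 - 31 factors as (x - √31)(x + √31). The splitting field is K = Q(√31). Since 31 is squarefree and > 1, it is not a perfect square, so x^2 - 31 is irreducible over Q and [Q(√31) : Q] = 2. Hence [K : Q] = 2.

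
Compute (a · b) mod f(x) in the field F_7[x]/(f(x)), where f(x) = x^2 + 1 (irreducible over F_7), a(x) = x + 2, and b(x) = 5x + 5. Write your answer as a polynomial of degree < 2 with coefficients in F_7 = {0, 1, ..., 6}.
a · b ≡ x + 5 (mod f(x))

Multiply in F_7[x]: a(x)·b(x) = (x + 2)·(5x + 5) = 5x^2 + x + 3. This has degree ≥ 2, so divide by f(x) over F_7: 5x^2 + x + 3 = (5)·(x^2 + 1) + (x + 5). Hence a·b ≡ x + 5 (mod f). (F_7[x]/(f) is a field with 7^2 = 49 elements since f is irreducible of degree 2.)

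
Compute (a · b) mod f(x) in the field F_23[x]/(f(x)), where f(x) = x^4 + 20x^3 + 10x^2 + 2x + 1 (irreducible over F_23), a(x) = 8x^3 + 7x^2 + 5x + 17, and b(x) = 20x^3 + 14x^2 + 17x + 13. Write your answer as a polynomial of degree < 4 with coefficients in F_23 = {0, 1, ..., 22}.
a · b ≡ 15x^3 + x^2 + 16x + 4 (mod f(x))

Multiply in F_23[x]: a(x)·b(x) = (8x^3 + 7x^2 + 5x + 17)·(20x^3 + 14x^2 + 17x + 13) = 22x^6 + 22x^5 + 12x^4 + 12x^3 + 9x + 14. This has degree ≥ 4, so divide by f(x) over F_23: 22x^6 + 22x^5 + 12x^4 + 12x^3 + 9x + 14 = (22x^2 + 19x + 10)·(x^4 + 20x^3 + 10x^2 + 2x + 1) + (15x^3 + x^2 + 16x + 4). Hence a·b ≡ 15x^3 + x^2 + 16x + 4 (mod f). (F_23[x]/(f) is a field with 23^4 = 279841 elements since f is irreducible of degree 4.)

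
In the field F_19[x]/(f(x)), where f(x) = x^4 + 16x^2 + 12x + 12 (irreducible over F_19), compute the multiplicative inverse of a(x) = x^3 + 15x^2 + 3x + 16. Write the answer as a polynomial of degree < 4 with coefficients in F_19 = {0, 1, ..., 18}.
a(x)^(-1) ≡ 9x^3 + 14x^2 + 8x + 1 (mod f(x))

Since f is irreducible over F_19, F_19[x]/(f) is a field and a(x) ≠ 0 has an inverse. Apply the extended Euclidean algorithm to f(x) and a(x) in F_19[x]: f(x) = (x + 4)·a(x) + (10x^2 + 3x + 5);  a(x) = (2x + 18)·(10x^2 + 3x + 5) + (15x + 2);  (10x^2 + 3x + 5) = (7x + 17)·(15x + 2) + (9). The last nonzero remainder is the constant 9 = gcd(f, a) in F_19. Back-substituting through the division chain expresses 9 = s(x)·a(x) + t(x)·f(x) with s(x) ≡ 5x^3 + 12x^2 + 15x + 9 (mod f), so (5x^3 + 12x^2 + 15x + 9)·a(x) ≡ 9 (mod f). Multiplying by 9^(-1) ≡ 17 in F_19 gives a(x)^(-1) ≡ 17·(5x^3 + 12x^2 + 15x + 9) ≡ 9x^3 + 14x^2 + 8x + 1 (mod f). Check: (x^3 + 15x^2 + 3x + 16)·(9x^3 + 14x^2 + 8x + 1) = 9x^6 + 16x^5 + 17x^4 + 3x^3 + 16x^2 + 17x + 16 ≡ 1 (mod x^4 + 16x^2 + 12x + 12).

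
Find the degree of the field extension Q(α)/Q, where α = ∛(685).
[Q(α):Q] = 3

The minimal polynomial of α is x^3 - 685, irreducible over Q since 685 is not a perfect cube (so x^3 - 685 has no rational root). Hence [Q(α):Q] = deg(m_α) = 3.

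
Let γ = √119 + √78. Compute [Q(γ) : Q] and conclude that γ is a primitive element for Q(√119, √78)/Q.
[Q(γ) : Q] = 4 (equivalently, Q(γ) = Q(√119, √78))

Obviously Q(γ) ⊆ Q(√119, √78), and [Q(√119, √78):Q] = 4 (since 119, 78 are distinct squarefree integers > 1 with 9282 not a perfect square). To show equality we compute the minimal polynomial of γ. From γ = √119 + √78: γ^2 = 119 + 2√(9282) + 78 = 197 + 2√(9282), so γ^2 - 197 = 2√(9282); squaring, (γ^2 - 197)^2 = 4·9282, i.e. γ^4 - 394γ^2 + 38809 - 37128 = 0, i.e. γ^4 - 394γ^2 + 1681 = 0. So γ is a root of x^4 - 394x^2 + 1681. This polynomial is irreducible over Q: it has no rational root (each ±√119 ± √78 is irrational), and any factorization into two quadratics over Q would force √(9282) ∈ Q (pairing opposite roots) or √119, √78 ∈ Q (other pairings), all impossible. Hence [Q(γ):Q] = 4 = [Q(√119, √78):Q], so Q(γ) = Q(√119, √78).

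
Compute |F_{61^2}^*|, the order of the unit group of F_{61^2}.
|F_{61^2}^*| = 3720

F_{61^2} has 61^2 = 3721 elements; its multiplicative group consists of all nonzero elements, so |F_{61^2}^*| = 3721 - 1 = 3720. (It is cyclic since any finite subgroup of the multiplicative group of a field is cyclic.)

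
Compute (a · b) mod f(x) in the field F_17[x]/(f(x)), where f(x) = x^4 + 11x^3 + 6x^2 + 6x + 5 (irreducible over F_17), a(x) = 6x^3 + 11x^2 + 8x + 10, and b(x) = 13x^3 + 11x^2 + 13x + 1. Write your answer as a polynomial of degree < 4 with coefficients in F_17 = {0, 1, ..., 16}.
a · b ≡ 9x^3 + 16x^2 + 10x + 7 (mod f(x))

Multiply in F_17[x]: a(x)·b(x) = (6x^3 + 11x^2 + 8x + 10)·(13x^3 + 11x^2 + 13x + 1) = 10x^6 + 5x^5 + 14x^4 + 10x^3 + 4x^2 + 2x + 10. This has degree ≥ 4, so divide by f(x) over F_17: 10x^6 + 5x^5 + 14x^4 + 10x^3 + 4x^2 + 2x + 10 = (10x^2 + 14x + 4)·(x^4 + 11x^3 + 6x^2 + 6x + 5) + (9x^3 + 16x^2 + 10x + 7). Hence a·b ≡ 9x^3 + 16x^2 + 10x + 7 (mod f). (F_17[x]/(f) is a field with 17^4 = 83521 elements since f is irreducible of degree 4.)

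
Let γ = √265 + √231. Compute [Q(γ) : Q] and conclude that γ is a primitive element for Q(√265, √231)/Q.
[Q(γ) : Q] = 4 (equivalently, Q(γ) = Q(√265, √231))

Obviously Q(γ) ⊆ Q(√265, √231), and [Q(√265, √231):Q] = 4 (since 265, 231 are distinct squarefree integers > 1 with 61215 not a perfect square). To show equality we compute the minimal polynomial of γ. From γ = √265 + √231: γ^2 = 265 + 2√(61215) + 231 = 496 + 2√(61215), so γ^2 - 496 = 2√(61215); squaring, (γ^2 - 496)^2 = 4·61215, i.e. γ^4 - 992γ^2 + 246016 - 244860 = 0, i.e. γ^4 - 992γ^2 + 1156 = 0. So γ is a root of x^4 - 992x^2 + 1156. This polynomial is irreducible over Q: it has no rational root (each ±√265 ± √231 is irrational), and any factorization into two quadratics over Q would force √(61215) ∈ Q (pairing opposite roots) or √265, √231 ∈ Q (other pairings), all impossible. Hence [Q(γ):Q] = 4 = [Q(√265, √231):Q], so Q(γ) = Q(√265, √231).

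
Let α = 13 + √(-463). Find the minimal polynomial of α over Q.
m_α(x) = x^2 - 26x + 632

From α - 13 = √(-463), squaring gives (α - 13)^2 = -463, i.e. α^2 - 26α + 169 = -463, so α^2 - 26α + 632 = 0. The discriminant of x^2 - 26x + 632 is (-26)^2 - 4·(632) = 676 - 2528 = -1852, and 4·(-463) is not a perfect square in Q since -463 is squarefree and ≠ 1. Hence x^2 - 26x + 632 is irreducible over Q and is the minimal polynomial of α.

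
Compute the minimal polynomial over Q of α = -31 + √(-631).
m_α(x) = x^2 + 62x + 1592

From α + 31 = √(-631), squaring gives (α + 31)^2 = -631, i.e. α^2 + 62α + 961 = -631, so α^2 + 62α + 1592 = 0. The discriminant of x^2 + 62x + 1592 is (62)^2 - 4·(1592) = 3844 - 6368 = -2524, and 4·(-631) is not a perfect square in Q since -631 is squarefree and ≠ 1. Hence x^2 + 62x + 1592 is irreducible over Q and is the minimal polynomial of α.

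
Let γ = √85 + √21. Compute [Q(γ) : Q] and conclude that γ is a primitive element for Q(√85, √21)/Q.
[Q(γ) : Q] = 4 (equivalently, Q(γ) = Q(√85, √21))

Obviously Q(γ) ⊆ Q(√85, √21), and [Q(√85, √21):Q] = 4 (since 85, 21 are distinct squarefree integers > 1 with 1785 not a perfect square). To show equality we compute the minimal polynomial of γ. From γ = √85 + √21: γ^2 = 85 + 2√(1785) + 21 = 106 + 2√(1785), so γ^2 - 106 = 2√(1785); squaring, (γ^2 - 106)^2 = 4·1785, i.e. γ^4 - 212γ^2 + 11236 - 7140 = 0, i.e. γ^4 - 212γ^2 + 4096 = 0. So γ is a root of x^4 - 212x^2 + 4096. This polynomial is irreducible over Q: it has no rational root (each ±√85 ± √21 is irrational), and any factorization into two quadratics over Q would force √(1785) ∈ Q (pairing opposite roots) or √85, √21 ∈ Q (other pairings), all impossible. Hence [Q(γ):Q] = 4 = [Q(√85, √21):Q], so Q(γ) = Q(√85, √21).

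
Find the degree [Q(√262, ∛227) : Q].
[Q(√262, ∛227) : Q] = 6

Let L = Q(√262, ∛227). Since Q(√262) ⊂ L and [Q(√262):Q] = 2, the tower law gives 2 | [L:Q]. Likewise Q(∛227) ⊂ L with [Q(∛227):Q] = 3 (because 227 is not a perfect cube), so 3 | [L:Q]. As gcd(2,3) = 1, [L:Q] is divisible by 6. Conversely L is generated over Q by √262 and ∛227, so [L:Q] ≤ 2·3 = 6. Therefore [Q(√262, ∛227) : Q] = 6.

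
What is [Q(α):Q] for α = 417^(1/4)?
[Q(α):Q] = 4

α is a root of x^4 - 417. By Eisenstein's criterion at the prime p = 3 (which divides the constant term 417 but p^2 = 9 does not, since 417 is squarefree), x^4 - 417 is irreducible over Q. Hence [Q(α):Q] = 4.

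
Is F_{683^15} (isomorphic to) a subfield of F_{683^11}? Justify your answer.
No: F_{683^15} is not a subfield of F_{683^11}

F_{p^m} embeds in F_{p^n} iff m | n. Here 15 ∤ 11 (since 11 = 0·15 + 11 with remainder 11 ≠ 0), so F_{683^15} is not a subfield of F_{683^11}. Equivalently: if it were, the tower law would give 15 = [F_{683^15}:F_683] dividing [F_{683^11}:F_683] = 11, contradiction.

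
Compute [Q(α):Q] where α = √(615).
[Q(α):Q] = 2

[Q(α):Q] equals the degree of the minimal polynomial of α. Here α^2 = 615 and x^2 - 615 is irreducible (d = 615 is squarefree, ≠ 1, hence not a square), so deg(m_α) = 2. Thus [Q(α):Q] = 2.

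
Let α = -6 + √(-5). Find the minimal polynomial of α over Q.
m_α(x) = x^2 + 12x + 41

From α + 6 = √(-5), squaring gives (α + 6)^2 = -5, i.e. α^2 + 12α + 36 = -5, so α^2 + 12α + 41 = 0. The discriminant of x^2 + 12x + 41 is (12)^2 - 4·(41) = 144 - 164 = -20, and 4·(-5) is not a perfect square in Q since -5 is squarefree and ≠ 1. Hence x^2 + 12x + 41 is irreducible over Q and is the minimal polynomial of α.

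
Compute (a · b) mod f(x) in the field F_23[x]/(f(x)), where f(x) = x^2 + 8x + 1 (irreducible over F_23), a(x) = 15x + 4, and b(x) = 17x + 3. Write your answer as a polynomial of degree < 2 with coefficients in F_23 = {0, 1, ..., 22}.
a · b ≡ 5x + 10 (mod f(x))

Multiply in F_23[x]: a(x)·b(x) = (15x + 4)·(17x + 3) = 2x^2 + 21x + 12. This has degree ≥ 2, so divide by f(x) over F_23: 2x^2 + 21x + 12 = (2)·(x^2 + 8x + 1) + (5x + 10). Hence a·b ≡ 5x + 10 (mod f). (F_23[x]/(f) is a field with 23^2 = 529 elements since f is irreducible of degree 2.)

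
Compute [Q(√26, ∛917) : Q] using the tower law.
[Q(√26, ∛917) : Q] = 6

Let L = Q(√26, ∛917). Since Q(√26) ⊂ L and [Q(√26):Q] = 2, the tower law gives 2 | [L:Q]. Likewise Q(∛917) ⊂ L with [Q(∛917):Q] = 3 (because 917 is not a perfect cube), so 3 | [L:Q]. As gcd(2,3) = 1, [L:Q] is divisible by 6. Conversely L is generated over Q by √26 and ∛917, so [L:Q] ≤ 2·3 = 6. Therefore [Q(√26, ∛917) : Q] = 6.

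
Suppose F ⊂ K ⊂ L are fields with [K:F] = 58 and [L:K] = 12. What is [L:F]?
[L:F] = 696

The tower law says that for any tower of field extensions F ⊂ K ⊂ L with finite degrees, [L:F] = [L:K] · [K:F]. Here this gives [L:F] = 12 · 58 = 696.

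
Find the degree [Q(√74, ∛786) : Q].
[Q(√74, ∛786) : Q] = 6

Let L = Q(√74, ∛786). Since Q(√74) ⊂ L and [Q(√74):Q] = 2, the tower law gives 2 | [L:Q]. Likewise Q(∛786) ⊂ L with [Q(∛786):Q] = 3 (because 786 is not a perfect cube), so 3 | [L:Q]. As gcd(2,3) = 1, [L:Q] is divisible by 6. Conversely L is generated over Q by √74 and ∛786, so [L:Q] ≤ 2·3 = 6. Therefore [Q(√74, ∛786) : Q] = 6.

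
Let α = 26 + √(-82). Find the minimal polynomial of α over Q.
m_α(x) = x^2 - 52x + 758

From α - 26 = √(-82), squaring gives (α - 26)^2 = -82, i.e. α^2 - 52α + 676 = -82, so α^2 - 52α + 758 = 0. The discriminant of x^2 - 52x + 758 is (-52)^2 - 4·(758) = 2704 - 3032 = -328, and 4·(-82) is not a perfect square in Q since -82 is squarefree and ≠ 1. Hence x^2 - 52x + 758 is irreducible over Q and is the minimal polynomial of α.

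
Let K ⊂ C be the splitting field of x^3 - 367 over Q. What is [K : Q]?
[K : Q] = 6

The roots of x^3 - 367 are ∛367, ω∛367, ω^2∛367 where ω = e^(2πi/3) is a primitive cube root of unity, so K = Q(∛367, ω). Now [Q(∛367):Q] = 3 (since 367 is not a perfect cube, x^3 - 367 is irreducible) and [Q(ω):Q] = 2. Both 2 and 3 divide [K:Q], and [K:Q] ≤ 3·2 = 6, so [K:Q] = 6. (Equivalently: Q(∛367) ⊂ R but ω ∉ R, so [K : Q(∛367)] = 2.)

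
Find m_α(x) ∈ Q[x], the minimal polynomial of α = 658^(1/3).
m_α(x) = x^3 - 658

α satisfies α^3 = 658, so x^3 - 658 annihilates α. By the rational root test, a rational root p/q (in lowest terms) of x^3 - 658 would satisfy p^3 = 658 q^3, forcing q = 1 and p^3 = 658; but 658 is not a perfect cube, contradiction. A monic cubic over Q with no rational root is irreducible (any nontrivial factorization would include a linear factor). Hence x^3 - 658 is the minimal polynomial of α, and in particular [Q(α):Q] = 3.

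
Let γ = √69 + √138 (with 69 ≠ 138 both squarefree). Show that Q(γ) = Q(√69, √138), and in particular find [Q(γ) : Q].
[Q(γ) : Q] = 4 (equivalently, Q(γ) = Q(√69, √138))

Obviously Q(γ) ⊆ Q(√69, √138), and [Q(√69, √138):Q] = 4 (since 69, 138 are distinct squarefree integers > 1 with 9522 not a perfect square). To show equality we compute the minimal polynomial of γ. From γ = √69 + √138: γ^2 = 69 + 2√(9522) + 138 = 207 + 2√(9522), so γ^2 - 207 = 2√(9522); squaring, (γ^2 - 207)^2 = 4·9522, i.e. γ^4 - 414γ^2 + 42849 - 38088 = 0, i.e. γ^4 - 414γ^2 + 4761 = 0. So γ is a root of x^4 - 414x^2 + 4761. This polynomial is irreducible over Q: it has no rational root (each ±√69 ± √138 is irrational), and any factorization into two quadratics over Q would force √(9522) ∈ Q (pairing opposite roots) or √69, √138 ∈ Q (other pairings), all impossible. Hence [Q(γ):Q] = 4 = [Q(√69, √138):Q], so Q(γ) = Q(√69, √138).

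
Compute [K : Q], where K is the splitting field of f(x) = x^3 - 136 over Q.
[K : Q] = 6

The roots of x^3 - 136 are ∛136, ω∛136, ω^2∛136 where ω = e^(2πi/3) is a primitive cube root of unity, so K = Q(∛136, ω). Now [Q(∛136):Q] = 3 (since 136 is not a perfect cube, x^3 - 136 is irreducible) and [Q(ω):Q] = 2. Both 2 and 3 divide [K:Q], and [K:Q] ≤ 3·2 = 6, so [K:Q] = 6. (Equivalently: Q(∛136) ⊂ R but ω ∉ R, so [K : Q(∛136)] = 2.)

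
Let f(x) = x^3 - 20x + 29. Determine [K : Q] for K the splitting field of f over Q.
[K : Q] = 6

By the rational root test, any rational root of the monic integer polynomial f(x) = x^3 - 20x + 29 must be an integer dividing the constant term 29, i.e. one of ±{1, 29}. Evaluating: f(1) = 10, f(-1) = 48, f(29) = 23838, f(-29) = -23780; none is 0, so f has no rational root and is therefore irreducible over Q (a cubic with no linear factor over a field is irreducible). For an irreducible cubic, the Galois group is A_3 or S_3 according as the discriminant disc(f) = -4a^3 - 27b^2 = -4·(-20)^3 - 27·(29)^2 = 9293 is or is not a square in Q. Here disc(f) = 9293 is not a perfect square in Q, so the Galois group of f over Q is not contained in A_3 and must be all of S_3. The splitting field has degree |S_3| = 6 over Q, so [K : Q] = 6.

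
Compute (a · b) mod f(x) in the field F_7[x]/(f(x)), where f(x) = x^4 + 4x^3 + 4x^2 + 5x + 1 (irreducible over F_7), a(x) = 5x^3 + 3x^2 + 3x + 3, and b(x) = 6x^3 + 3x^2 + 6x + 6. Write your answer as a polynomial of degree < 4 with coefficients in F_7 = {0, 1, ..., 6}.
a · b ≡ x^3 + 3x^2 + 6 (mod f(x))

Multiply in F_7[x]: a(x)·b(x) = (5x^3 + 3x^2 + 3x + 3)·(6x^3 + 3x^2 + 6x + 6) = 2x^6 + 5x^5 + x^4 + 5x^3 + 3x^2 + x + 4. This has degree ≥ 4, so divide by f(x) over F_7: 2x^6 + 5x^5 + x^4 + 5x^3 + 3x^2 + x + 4 = (2x^2 + 4x + 5)·(x^4 + 4x^3 + 4x^2 + 5x + 1) + (x^3 + 3x^2 + 6). Hence a·b ≡ x^3 + 3x^2 + 6 (mod f). (F_7[x]/(f) is a field with 7^4 = 2401 elements since f is irreducible of degree 4.)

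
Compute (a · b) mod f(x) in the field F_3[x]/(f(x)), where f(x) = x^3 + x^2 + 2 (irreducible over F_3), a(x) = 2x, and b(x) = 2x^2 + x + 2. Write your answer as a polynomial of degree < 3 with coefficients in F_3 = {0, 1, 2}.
a · b ≡ x^2 + x + 1 (mod f(x))

Multiply in F_3[x]: a(x)·b(x) = (2x)·(2x^2 + x + 2) = x^3 + 2x^2 + x. This has degree ≥ 3, so divide by f(x) over F_3: x^3 + 2x^2 + x = (1)·(x^3 + x^2 + 2) + (x^2 + x + 1). Hence a·b ≡ x^2 + x + 1 (mod f). (F_3[x]/(f) is a field with 3^3 = 27 elements since f is irreducible of degree 3.)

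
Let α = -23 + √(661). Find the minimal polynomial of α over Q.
m_α(x) = x^2 + 46x - 132

From α + 23 = √(661), squaring gives (α + 23)^2 = 661, i.e. α^2 + 46α + 529 = 661, so α^2 + 46α - 132 = 0. The discriminant of x^2 + 46x - 132 is (46)^2 - 4·(-132) = 2116 + 528 = 2644, and 4·(661) is not a perfect square in Q since 661 is squarefree and ≠ 1. Hence x^2 + 46x - 132 is irreducible over Q and is the minimal polynomial of α.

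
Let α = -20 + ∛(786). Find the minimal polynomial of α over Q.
m_α(x) = x^3 + 60x^2 + 1200x + 7214

Set β = α + 20 = ∛(786), so β^3 = 786. Then (α + 20)^3 - 786 = 0, i.e. α is a root of g(x) = (x + 20)^3 - 786 = x^3 + 60x^2 + 1200x + 7214. Since g(x) = h(x + 20) where h(x) = x^3 - 786, and h is irreducible over Q (because 786 is not a perfect cube, so h has no rational root, and a monic cubic with no rational root is irreducible), g is also irreducible (irreducibility is preserved under the substitution x → x + 20). Hence m_α(x) = x^3 + 60x^2 + 1200x + 7214.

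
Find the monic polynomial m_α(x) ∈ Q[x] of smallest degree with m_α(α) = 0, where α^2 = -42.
m_α(x) = x^2 + 42

α satisfies α^2 + 42 = 0, so x^2 + 42 annihilates α. Since d = -42 is squarefree and ≠ 1, it is not a perfect square in Q, so x^2 + 42 has no rational root and is therefore irreducible over Q (a degree-2 polynomial over a field is irreducible iff it has no root). Hence m_α(x) = x^2 + 42.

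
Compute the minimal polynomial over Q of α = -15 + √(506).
m_α(x) = x^2 + 30x - 281

From α + 15 = √(506), squaring gives (α + 15)^2 = 506, i.e. α^2 + 30α + 225 = 506, so α^2 + 30α - 281 = 0. The discriminant of x^2 + 30x - 281 is (30)^2 - 4·(-281) = 900 + 1124 = 2024, and 4·(506) is not a perfect square in Q since 506 is squarefree and ≠ 1. Hence x^2 + 30x - 281 is irreducible over Q and is the minimal polynomial of α.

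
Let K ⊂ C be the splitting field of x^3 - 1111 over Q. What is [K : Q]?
[K : Q] = 6

The roots of x^3 - 1111 are ∛1111, ω∛1111, ω^2∛1111 where ω = e^(2πi/3) is a primitive cube root of unity, so K = Q(∛1111, ω). Now [Q(∛1111):Q] = 3 (since 1111 is not a perfect cube, x^3 - 1111 is irreducible) and [Q(ω):Q] = 2. Both 2 and 3 divide [K:Q], and [K:Q] ≤ 3·2 = 6, so [K:Q] = 6. (Equivalently: Q(∛1111) ⊂ R but ω ∉ R, so [K : Q(∛1111)] = 2.)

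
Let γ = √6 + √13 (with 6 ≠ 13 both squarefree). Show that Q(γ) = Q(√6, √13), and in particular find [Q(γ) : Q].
[Q(γ) : Q] = 4 (equivalently, Q(γ) = Q(√6, √13))

Obviously Q(γ) ⊆ Q(√6, √13), and [Q(√6, √13):Q] = 4 (since 6, 13 are distinct squarefree integers > 1 with 78 not a perfect square). To show equality we compute the minimal polynomial of γ. From γ = √6 + √13: γ^2 = 6 + 2√(78) + 13 = 19 + 2√(78), so γ^2 - 19 = 2√(78); squaring, (γ^2 - 19)^2 = 4·78, i.e. γ^4 - 38γ^2 + 361 - 312 = 0, i.e. γ^4 - 38γ^2 + 49 = 0. So γ is a root of x^4 - 38x^2 + 49. This polynomial is irreducible over Q: it has no rational root (each ±√6 ± √13 is irrational), and any factorization into two quadratics over Q would force √(78) ∈ Q (pairing opposite roots) or √6, √13 ∈ Q (other pairings), all impossible. Hence [Q(γ):Q] = 4 = [Q(√6, √13):Q], so Q(γ) = Q(√6, √13).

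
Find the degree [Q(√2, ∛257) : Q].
[Q(√2, ∛257) : Q] = 6

Let L = Q(√2, ∛257). Since Q(√2) ⊂ L and [Q(√2):Q] = 2, the tower law gives 2 | [L:Q]. Likewise Q(∛257) ⊂ L with [Q(∛257):Q] = 3 (because 257 is not a perfect cube), so 3 | [L:Q]. As gcd(2,3) = 1, [L:Q] is divisible by 6. Conversely L is generated over Q by √2 and ∛257, so [L:Q] ≤ 2·3 = 6. Therefore [Q(√2, ∛257) : Q] = 6.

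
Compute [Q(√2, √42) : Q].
[Q(√2, √42) : Q] = 4

[Q(√2):Q] = 2 (min poly x^2 - 2, irreducible since 2 is squarefree > 1). For the top step, suppose √42 ∈ Q(√2), say √42 = c + d√2 with c, d ∈ Q. Squaring: 42 = c^2 + 2d^2 + 2cd√2. Since √2 ∉ Q this forces 2cd = 0. If d = 0 then √42 = c ∈ Q, contradicting 42 squarefree > 1. If c = 0 then 42 = 2d^2, so 2·42 = (2d)^2 is a perfect square in Q — but 2·42 = 84 is not a perfect square (since 2 and 42 are distinct squarefree integers). Contradiction. Hence √42 ∉ Q(√2), so x^2 - 42 stays irreducible over Q(√2) and [Q(√2, √42) : Q(√2)] = 2. By the tower law, [Q(√2, √42) : Q] = 2 · 2 = 4.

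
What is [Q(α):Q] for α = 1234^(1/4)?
[Q(α):Q] = 4

α is a root of x^4 - 1234. By Eisenstein's criterion at the prime p = 2 (which divides the constant term 1234 but p^2 = 4 does not, since 1234 is squarefree), x^4 - 1234 is irreducible over Q. Hence [Q(α):Q] = 4.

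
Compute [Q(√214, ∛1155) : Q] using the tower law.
[Q(√214, ∛1155) : Q] = 6

Let L = Q(√214, ∛1155). Since Q(√214) ⊂ L and [Q(√214):Q] = 2, the tower law gives 2 | [L:Q]. Likewise Q(∛1155) ⊂ L with [Q(∛1155):Q] = 3 (because 1155 is not a perfect cube), so 3 | [L:Q]. As gcd(2,3) = 1, [L:Q] is divisible by 6. Conversely L is generated over Q by √214 and ∛1155, so [L:Q] ≤ 2·3 = 6. Therefore [Q(√214, ∛1155) : Q] = 6.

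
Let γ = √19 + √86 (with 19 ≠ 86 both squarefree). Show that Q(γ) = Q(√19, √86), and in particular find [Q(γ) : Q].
[Q(γ) : Q] = 4 (equivalently, Q(γ) = Q(√19, √86))

Obviously Q(γ) ⊆ Q(√19, √86), and [Q(√19, √86):Q] = 4 (since 19, 86 are distinct squarefree integers > 1 with 1634 not a perfect square). To show equality we compute the minimal polynomial of γ. From γ = √19 + √86: γ^2 = 19 + 2√(1634) + 86 = 105 + 2√(1634), so γ^2 - 105 = 2√(1634); squaring, (γ^2 - 105)^2 = 4·1634, i.e. γ^4 - 210γ^2 + 11025 - 6536 = 0, i.e. γ^4 - 210γ^2 + 4489 = 0. So γ is a root of x^4 - 210x^2 + 4489. This polynomial is irreducible over Q: it has no rational root (each ±√19 ± √86 is irrational), and any factorization into two quadratics over Q would force √(1634) ∈ Q (pairing opposite roots) or √19, √86 ∈ Q (other pairings), all impossible. Hence [Q(γ):Q] = 4 = [Q(√19, √86):Q], so Q(γ) = Q(√19, √86).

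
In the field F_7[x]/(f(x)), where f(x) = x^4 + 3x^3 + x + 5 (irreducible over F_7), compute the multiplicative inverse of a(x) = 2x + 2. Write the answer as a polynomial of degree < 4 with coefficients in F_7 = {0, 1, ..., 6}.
a(x)^(-1) ≡ 5x^3 + 3x^2 + 4x + 1 (mod f(x))

Since f is irreducible over F_7, F_7[x]/(f) is a field and a(x) ≠ 0 has an inverse. Apply the extended Euclidean algorithm to f(x) and a(x) in F_7[x]: f(x) = (4x^3 + x^2 + 6x + 5)·a(x) + (2). The last nonzero remainder is the constant 2 = gcd(f, a) in F_7. Back-substituting through the division chain expresses 2 = s(x)·a(x) + t(x)·f(x) with s(x) ≡ 3x^3 + 6x^2 + x + 2 (mod f), so (3x^3 + 6x^2 + x + 2)·a(x) ≡ 2 (mod f). Multiplying by 2^(-1) ≡ 4 in F_7 gives a(x)^(-1) ≡ 4·(3x^3 + 6x^2 + x + 2) ≡ 5x^3 + 3x^2 + 4x + 1 (mod f). Check: (2x + 2)·(5x^3 + 3x^2 + 4x + 1) = 3x^4 + 2x^3 + 3x + 2 ≡ 1 (mod x^4 + 3x^3 + x + 5).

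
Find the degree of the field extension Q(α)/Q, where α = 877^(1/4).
[Q(α):Q] = 4

α is a root of x^4 - 877. By Eisenstein's criterion at the prime p = 877 (which divides the constant term 877 but p^2 = 769129 does not, since 877 is squarefree), x^4 - 877 is irreducible over Q. Hence [Q(α):Q] = 4.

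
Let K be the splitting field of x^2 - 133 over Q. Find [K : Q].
[K : Q] = 2

f(x) = x^2 - 133 factors as (x - √133)(x + √133). The splitting field is K = Q(√133). Since 133 is squarefree and > 1, it is not a perfect square, so x^2 - 133 is irreducible over Q and [Q(√133) : Q] = 2. Hence [K : Q] = 2.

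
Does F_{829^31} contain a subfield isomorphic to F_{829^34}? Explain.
No: F_{829^34} is not a subfield of F_{829^31}

F_{p^m} embeds in F_{p^n} iff m | n. Here 34 ∤ 31 (since 31 = 0·34 + 31 with remainder 31 ≠ 0), so F_{829^34} is not a subfield of F_{829^31}. Equivalently: if it were, the tower law would give 34 = [F_{829^34}:F_829] dividing [F_{829^31}:F_829] = 31, contradiction.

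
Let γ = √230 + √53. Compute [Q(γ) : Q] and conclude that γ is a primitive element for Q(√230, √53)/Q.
[Q(γ) : Q] = 4 (equivalently, Q(γ) = Q(√230, √53))

Obviously Q(γ) ⊆ Q(√230, √53), and [Q(√230, √53):Q] = 4 (since 230, 53 are distinct squarefree integers > 1 with 12190 not a perfect square). To show equality we compute the minimal polynomial of γ. From γ = √230 + √53: γ^2 = 230 + 2√(12190) + 53 = 283 + 2√(12190), so γ^2 - 283 = 2√(12190); squaring, (γ^2 - 283)^2 = 4·12190, i.e. γ^4 - 566γ^2 + 80089 - 48760 = 0, i.e. γ^4 - 566γ^2 + 31329 = 0. So γ is a root of x^4 - 566x^2 + 31329. This polynomial is irreducible over Q: it has no rational root (each ±√230 ± √53 is irrational), and any factorization into two quadratics over Q would force √(12190) ∈ Q (pairing opposite roots) or √230, √53 ∈ Q (other pairings), all impossible. Hence [Q(γ):Q] = 4 = [Q(√230, √53):Q], so Q(γ) = Q(√230, √53).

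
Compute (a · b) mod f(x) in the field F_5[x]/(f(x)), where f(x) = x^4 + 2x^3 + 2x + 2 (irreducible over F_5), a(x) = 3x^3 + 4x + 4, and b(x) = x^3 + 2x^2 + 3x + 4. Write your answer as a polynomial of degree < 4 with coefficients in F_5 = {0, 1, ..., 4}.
a · b ≡ 2x^3 + 4x^2 + 2x (mod f(x))

Multiply in F_5[x]: a(x)·b(x) = (3x^3 + 4x + 4)·(x^3 + 2x^2 + 3x + 4) = 3x^6 + x^5 + 3x^4 + 4x^3 + 3x + 1. This has degree ≥ 4, so divide by f(x) over F_5: 3x^6 + x^5 + 3x^4 + 4x^3 + 3x + 1 = (3x^2 + 3)·(x^4 + 2x^3 + 2x + 2) + (2x^3 + 4x^2 + 2x). Hence a·b ≡ 2x^3 + 4x^2 + 2x (mod f). (F_5[x]/(f) is a field with 5^4 = 625 elements since f is irreducible of degree 4.)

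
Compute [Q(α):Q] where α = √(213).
[Q(α):Q] = 2

[Q(α):Q] equals the degree of the minimal polynomial of α. Here α^2 = 213 and x^2 - 213 is irreducible (d = 213 is squarefree, ≠ 1, hence not a square), so deg(m_α) = 2. Thus [Q(α):Q] = 2.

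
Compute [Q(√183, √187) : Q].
[Q(√183, √187) : Q] = 4

[Q(√183):Q] = 2 (min poly x^2 - 183, irreducible since 183 is squarefree > 1). For the top step, suppose √187 ∈ Q(√183), say √187 = c + d√183 with c, d ∈ Q. Squaring: 187 = c^2 + 183d^2 + 2cd√183. Since √183 ∉ Q this forces 2cd = 0. If d = 0 then √187 = c ∈ Q, contradicting 187 squarefree > 1. If c = 0 then 187 = 183d^2, so 183·187 = (183d)^2 is a perfect square in Q — but 183·187 = 34221 is not a perfect square (since 183 and 187 are distinct squarefree integers). Contradiction. Hence √187 ∉ Q(√183), so x^2 - 187 stays irreducible over Q(√183) and [Q(√183, √187) : Q(√183)] = 2. By the tower law, [Q(√183, √187) : Q] = 2 · 2 = 4.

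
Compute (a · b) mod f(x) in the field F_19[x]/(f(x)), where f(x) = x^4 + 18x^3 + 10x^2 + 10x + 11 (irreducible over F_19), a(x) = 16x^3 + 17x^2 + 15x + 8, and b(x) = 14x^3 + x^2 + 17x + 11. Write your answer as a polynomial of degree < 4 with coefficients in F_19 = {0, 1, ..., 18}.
a · b ≡ 4x^3 + 3x^2 + 16x + 16 (mod f(x))

Multiply in F_19[x]: a(x)·b(x) = (16x^3 + 17x^2 + 15x + 8)·(14x^3 + x^2 + 17x + 11) = 15x^6 + 7x^5 + 5x^4 + 3x^3 + 13x^2 + 16x + 12. This has degree ≥ 4, so divide by f(x) over F_19: 15x^6 + 7x^5 + 5x^4 + 3x^3 + 13x^2 + 16x + 12 = (15x^2 + 3x + 10)·(x^4 + 18x^3 + 10x^2 + 10x + 11) + (4x^3 + 3x^2 + 16x + 16). Hence a·b ≡ 4x^3 + 3x^2 + 16x + 16 (mod f). (F_19[x]/(f) is a field with 19^4 = 130321 elements since f is irreducible of degree 4.)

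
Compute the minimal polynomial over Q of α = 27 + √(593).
m_α(x) = x^2 - 54x + 136

From α - 27 = √(593), squaring gives (α - 27)^2 = 593, i.e. α^2 - 54α + 729 = 593, so α^2 - 54α + 136 = 0. The discriminant of x^2 - 54x + 136 is (-54)^2 - 4·(136) = 2916 - 544 = 2372, and 4·(593) is not a perfect square in Q since 593 is squarefree and ≠ 1. Hence x^2 - 54x + 136 is irreducible over Q and is the minimal polynomial of α.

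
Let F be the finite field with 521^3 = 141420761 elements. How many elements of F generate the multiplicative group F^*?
There are φ(141420760) = 50353920 primitive elements

F_q^* is cyclic of order q - 1 = 141420760. A cyclic group of order m has exactly φ(m) generators. Here m = 141420760 = 2^3 · 5 · 13 · 31^2 · 283, so the number of primitive elements is φ(141420760) = 50353920.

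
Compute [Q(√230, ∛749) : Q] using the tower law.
[Q(√230, ∛749) : Q] = 6

Let L = Q(√230, ∛749). Since Q(√230) ⊂ L and [Q(√230):Q] = 2, the tower law gives 2 | [L:Q]. Likewise Q(∛749) ⊂ L with [Q(∛749):Q] = 3 (because 749 is not a perfect cube), so 3 | [L:Q]. As gcd(2,3) = 1, [L:Q] is divisible by 6. Conversely L is generated over Q by √230 and ∛749, so [L:Q] ≤ 2·3 = 6. Therefore [Q(√230, ∛749) : Q] = 6.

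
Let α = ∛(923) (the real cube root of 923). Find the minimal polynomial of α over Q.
m_α(x) = x^3 - 923

α satisfies α^3 = 923, so x^3 - 923 annihilates α. By the rational root test, a rational root p/q (in lowest terms) of x^3 - 923 would satisfy p^3 = 923 q^3, forcing q = 1 and p^3 = 923; but 923 is not a perfect cube, contradiction. A monic cubic over Q with no rational root is irreducible (any nontrivial factorization would include a linear factor). Hence x^3 - 923 is the minimal polynomial of α, and in particular [Q(α):Q] = 3.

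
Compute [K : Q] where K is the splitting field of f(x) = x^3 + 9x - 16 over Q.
[K : Q] = 6

By the rational root test, any rational root of the monic integer polynomial f(x) = x^3 + 9x - 16 must be an integer dividing the constant term -16, i.e. one of ±{1, 2, 4, 8, 16}. Evaluating: f(1) = -6, f(-1) = -26, f(2) = 10, f(-2) = -42, f(4) = 84, f(-4) = -116, f(8) = 568, f(-8) = -600, f(16) = 4224, f(-16) = -4256; none is 0, so f has no rational root and is therefore irreducible over Q (a cubic with no linear factor over a field is irreducible). For an irreducible cubic, the Galois group is A_3 or S_3 according as the discriminant disc(f) = -4a^3 - 27b^2 = -4·(9)^3 - 27·(-16)^2 = -9828 is or is not a square in Q. Here disc(f) = -9828 is not a perfect square in Q, so the Galois group of f over Q is not contained in A_3 and must be all of S_3. The splitting field has degree |S_3| = 6 over Q, so [K : Q] = 6.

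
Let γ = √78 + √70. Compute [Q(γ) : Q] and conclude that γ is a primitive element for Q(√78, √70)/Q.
[Q(γ) : Q] = 4 (equivalently, Q(γ) = Q(√78, √70))

Obviously Q(γ) ⊆ Q(√78, √70), and [Q(√78, √70):Q] = 4 (since 78, 70 are distinct squarefree integers > 1 with 5460 not a perfect square). To show equality we compute the minimal polynomial of γ. From γ = √78 + √70: γ^2 = 78 + 2√(5460) + 70 = 148 + 2√(5460), so γ^2 - 148 = 2√(5460); squaring, (γ^2 - 148)^2 = 4·5460, i.e. γ^4 - 296γ^2 + 21904 - 21840 = 0, i.e. γ^4 - 296γ^2 + 64 = 0. So γ is a root of x^4 - 296x^2 + 64. This polynomial is irreducible over Q: it has no rational root (each ±√78 ± √70 is irrational), and any factorization into two quadratics over Q would force √(5460) ∈ Q (pairing opposite roots) or √78, √70 ∈ Q (other pairings), all impossible. Hence [Q(γ):Q] = 4 = [Q(√78, √70):Q], so Q(γ) = Q(√78, √70).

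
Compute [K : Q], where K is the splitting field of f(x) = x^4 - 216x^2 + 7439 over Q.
[K : Q] = 4

Solving the quadratic in x^2: x^2 = (216 ± √(216^2 - 4·7439))/2 = (216 ± √16900)/2 = (216 ± 130)/2, giving x^2 = 43 or x^2 = 173. So f(x) = (x^2 - 43)(x^2 - 173) and the roots of f are ±√43, ±√173. Hence the splitting field is K = Q(√43, √173). Since 43 and 173 are distinct squarefree integers > 1, their product 7439 is not a perfect square, so √173 ∉ Q(√43). By the tower law [K:Q] = [Q(√43,√173):Q(√43)] · [Q(√43):Q] = 2 · 2 = 4.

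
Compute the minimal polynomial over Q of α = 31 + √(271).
m_α(x) = x^2 - 62x + 690

From α - 31 = √(271), squaring gives (α - 31)^2 = 271, i.e. α^2 - 62α + 961 = 271, so α^2 - 62α + 690 = 0. The discriminant of x^2 - 62x + 690 is (-62)^2 - 4·(690) = 3844 - 2760 = 1084, and 4·(271) is not a perfect square in Q since 271 is squarefree and ≠ 1. Hence x^2 - 62x + 690 is irreducible over Q and is the minimal polynomial of α.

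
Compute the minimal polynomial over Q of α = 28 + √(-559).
m_α(x) = x^2 - 56x + 1343

From α - 28 = √(-559), squaring gives (α - 28)^2 = -559, i.e. α^2 - 56α + 784 = -559, so α^2 - 56α + 1343 = 0. The discriminant of x^2 - 56x + 1343 is (-56)^2 - 4·(1343) = 3136 - 5372 = -2236, and 4·(-559) is not a perfect square in Q since -559 is squarefree and ≠ 1. Hence x^2 - 56x + 1343 is irreducible over Q and is the minimal polynomial of α.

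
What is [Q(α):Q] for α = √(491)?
[Q(α):Q] = 2

[Q(α):Q] equals the degree of the minimal polynomial of α. Here α^2 = 491 and x^2 - 491 is irreducible (d = 491 is squarefree, ≠ 1, hence not a square), so deg(m_α) = 2. Thus [Q(α):Q] = 2.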